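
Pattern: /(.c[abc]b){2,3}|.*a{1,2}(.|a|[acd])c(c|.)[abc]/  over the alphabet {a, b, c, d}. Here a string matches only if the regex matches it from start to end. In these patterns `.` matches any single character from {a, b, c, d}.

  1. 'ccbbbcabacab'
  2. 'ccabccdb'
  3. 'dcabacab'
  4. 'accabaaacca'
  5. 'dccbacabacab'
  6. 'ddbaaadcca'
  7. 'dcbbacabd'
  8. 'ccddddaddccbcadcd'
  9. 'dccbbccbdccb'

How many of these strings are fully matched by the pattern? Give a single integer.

6

1 → match
2 → no match
3 → match
4 → match
5 → match
6 → match
7 → no match
8 → no match
9 → match
Total matched: 6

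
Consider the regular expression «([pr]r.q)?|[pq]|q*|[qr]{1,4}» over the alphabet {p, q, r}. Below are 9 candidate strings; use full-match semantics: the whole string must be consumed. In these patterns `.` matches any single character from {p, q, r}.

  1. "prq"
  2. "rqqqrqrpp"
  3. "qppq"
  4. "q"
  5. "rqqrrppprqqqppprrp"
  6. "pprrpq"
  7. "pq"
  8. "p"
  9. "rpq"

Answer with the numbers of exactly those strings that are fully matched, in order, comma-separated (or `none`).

4, 8

1 → no match
2 → no match
3 → no match
4 → match
5 → no match
6 → no match
7 → no match
8 → match
9 → no match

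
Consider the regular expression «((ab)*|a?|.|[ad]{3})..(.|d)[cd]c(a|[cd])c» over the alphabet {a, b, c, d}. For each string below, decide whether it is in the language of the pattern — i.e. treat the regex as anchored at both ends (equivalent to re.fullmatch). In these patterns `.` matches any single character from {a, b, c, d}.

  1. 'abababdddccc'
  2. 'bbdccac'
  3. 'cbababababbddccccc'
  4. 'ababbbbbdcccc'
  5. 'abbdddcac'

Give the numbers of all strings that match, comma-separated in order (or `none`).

1 → no match
2 → match
3 → no match
4 → no match
5 → match

2, 5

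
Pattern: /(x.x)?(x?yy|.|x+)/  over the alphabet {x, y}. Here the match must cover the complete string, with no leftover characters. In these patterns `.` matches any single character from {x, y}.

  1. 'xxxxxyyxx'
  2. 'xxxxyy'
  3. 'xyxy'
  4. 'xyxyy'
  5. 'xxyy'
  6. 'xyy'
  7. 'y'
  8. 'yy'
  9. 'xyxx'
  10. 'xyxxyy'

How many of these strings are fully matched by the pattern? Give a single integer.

8

1 → no match
2 → match
3 → match
4 → match
5 → no match
6 → match
7 → match
8 → match
9 → match
10 → match
Total matched: 8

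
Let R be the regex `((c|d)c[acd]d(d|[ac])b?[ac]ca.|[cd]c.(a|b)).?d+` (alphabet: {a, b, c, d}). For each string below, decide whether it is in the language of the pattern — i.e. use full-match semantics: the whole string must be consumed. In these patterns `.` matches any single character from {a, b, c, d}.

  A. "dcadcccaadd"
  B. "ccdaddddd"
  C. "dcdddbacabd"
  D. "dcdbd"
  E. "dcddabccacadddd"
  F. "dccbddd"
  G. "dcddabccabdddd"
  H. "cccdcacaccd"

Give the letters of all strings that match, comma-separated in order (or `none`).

A, B, C, D, E, F, G, H

A → match
B → match
C → match
D → match
E → match
F → match
G → match
H → match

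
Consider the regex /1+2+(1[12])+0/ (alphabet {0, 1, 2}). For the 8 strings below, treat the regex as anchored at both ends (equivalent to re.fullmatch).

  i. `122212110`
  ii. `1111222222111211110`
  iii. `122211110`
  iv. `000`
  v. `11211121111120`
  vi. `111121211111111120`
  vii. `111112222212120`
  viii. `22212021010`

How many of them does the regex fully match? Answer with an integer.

6

i → match
ii → match
iii → match
iv → no match — must start with `1`
v → match
vi → match
vii → match
viii → no match — must start with `1`
Total matched: 6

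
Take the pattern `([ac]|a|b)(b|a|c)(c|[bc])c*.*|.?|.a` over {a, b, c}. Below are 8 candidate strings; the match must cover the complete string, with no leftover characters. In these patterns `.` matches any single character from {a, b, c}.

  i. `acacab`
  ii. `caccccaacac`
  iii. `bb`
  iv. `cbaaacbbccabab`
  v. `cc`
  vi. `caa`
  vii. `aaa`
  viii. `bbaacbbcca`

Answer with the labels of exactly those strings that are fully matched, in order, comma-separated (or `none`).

ii

i → no match
ii → match
iii → no match
iv → no match
v → no match
vi → no match
vii → no match
viii → no match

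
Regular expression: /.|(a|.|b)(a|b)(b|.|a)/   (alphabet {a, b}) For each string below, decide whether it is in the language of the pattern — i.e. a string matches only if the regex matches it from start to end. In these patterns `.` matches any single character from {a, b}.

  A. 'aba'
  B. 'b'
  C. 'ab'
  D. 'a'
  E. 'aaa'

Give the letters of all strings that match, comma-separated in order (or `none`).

A → match
B → match
C → no match
D → match
E → match

A, B, D, E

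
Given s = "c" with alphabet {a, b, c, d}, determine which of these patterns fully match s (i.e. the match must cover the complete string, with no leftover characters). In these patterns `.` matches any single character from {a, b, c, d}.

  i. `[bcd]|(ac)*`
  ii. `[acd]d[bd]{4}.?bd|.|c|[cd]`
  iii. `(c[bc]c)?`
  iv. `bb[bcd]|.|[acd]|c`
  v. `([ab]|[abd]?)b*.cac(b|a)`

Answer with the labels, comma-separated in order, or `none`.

i, ii, iv

i → match
ii → match
iii → no match
iv → match
v → no match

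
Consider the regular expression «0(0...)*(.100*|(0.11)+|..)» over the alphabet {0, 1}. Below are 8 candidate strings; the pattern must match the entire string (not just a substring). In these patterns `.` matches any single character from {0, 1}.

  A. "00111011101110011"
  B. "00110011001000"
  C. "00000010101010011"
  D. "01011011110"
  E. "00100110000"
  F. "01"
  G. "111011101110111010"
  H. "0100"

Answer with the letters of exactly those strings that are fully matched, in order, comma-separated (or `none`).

A → match
B → match
C → match
D → no match
E → match
F → no match
G → no match — must start with "0"
H → no match

A, B, C, E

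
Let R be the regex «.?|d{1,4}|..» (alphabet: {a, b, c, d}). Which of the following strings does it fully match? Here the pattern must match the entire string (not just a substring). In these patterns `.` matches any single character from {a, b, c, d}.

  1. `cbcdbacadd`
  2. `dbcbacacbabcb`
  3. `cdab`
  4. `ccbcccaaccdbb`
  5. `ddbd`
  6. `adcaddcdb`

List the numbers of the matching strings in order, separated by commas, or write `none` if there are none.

none

1 → no match
2 → no match
3 → no match
4 → no match
5 → no match
6 → no match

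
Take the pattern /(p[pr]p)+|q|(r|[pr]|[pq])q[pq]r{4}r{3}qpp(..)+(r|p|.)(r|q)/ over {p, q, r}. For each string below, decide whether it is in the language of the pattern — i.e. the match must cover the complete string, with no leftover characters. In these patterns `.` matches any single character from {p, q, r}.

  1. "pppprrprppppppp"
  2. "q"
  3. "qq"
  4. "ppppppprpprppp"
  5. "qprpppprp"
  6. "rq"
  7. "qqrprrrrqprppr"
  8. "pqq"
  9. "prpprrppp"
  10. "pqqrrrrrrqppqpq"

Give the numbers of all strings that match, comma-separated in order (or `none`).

1 → no match
2 → match
3 → no match
4 → no match
5 → no match
6 → no match
7 → no match
8 → no match
9 → no match
10 → no match

2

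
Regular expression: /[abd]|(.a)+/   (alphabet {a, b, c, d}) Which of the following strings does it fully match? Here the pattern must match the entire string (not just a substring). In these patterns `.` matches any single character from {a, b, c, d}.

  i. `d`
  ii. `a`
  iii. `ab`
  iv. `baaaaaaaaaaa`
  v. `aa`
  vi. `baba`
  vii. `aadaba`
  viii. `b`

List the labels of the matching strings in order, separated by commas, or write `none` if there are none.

i. `d` → match
ii. `a` → match
iii. `ab` → no match
iv. `baaaaaaaaaaa` → match
v. `aa` → match
vi. `baba` → match
vii. `aadaba` → match
viii. `b` → match

i, ii, iv, v, vi, vii, viii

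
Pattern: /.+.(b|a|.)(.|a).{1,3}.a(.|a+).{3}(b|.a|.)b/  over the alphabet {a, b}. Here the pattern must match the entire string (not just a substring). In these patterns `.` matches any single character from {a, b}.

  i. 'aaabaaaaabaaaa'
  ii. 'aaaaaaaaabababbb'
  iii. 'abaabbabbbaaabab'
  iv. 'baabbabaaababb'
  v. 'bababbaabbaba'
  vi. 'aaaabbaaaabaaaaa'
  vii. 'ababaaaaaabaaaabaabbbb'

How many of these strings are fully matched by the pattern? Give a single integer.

i → no match — must end with 'b'
ii → no match
iii → no match
iv → match
v → no match — must end with 'b'
vi → no match — must end with 'b'
vii → no match
Total matched: 1

1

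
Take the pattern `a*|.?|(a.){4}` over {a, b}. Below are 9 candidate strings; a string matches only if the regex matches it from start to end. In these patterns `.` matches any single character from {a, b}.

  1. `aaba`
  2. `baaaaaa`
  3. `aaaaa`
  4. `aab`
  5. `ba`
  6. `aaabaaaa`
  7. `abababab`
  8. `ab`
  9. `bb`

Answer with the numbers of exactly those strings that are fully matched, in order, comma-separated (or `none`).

3, 6, 7

1 → no match
2 → no match
3 → match
4 → no match
5 → no match
6 → match
7 → match
8 → no match
9 → no match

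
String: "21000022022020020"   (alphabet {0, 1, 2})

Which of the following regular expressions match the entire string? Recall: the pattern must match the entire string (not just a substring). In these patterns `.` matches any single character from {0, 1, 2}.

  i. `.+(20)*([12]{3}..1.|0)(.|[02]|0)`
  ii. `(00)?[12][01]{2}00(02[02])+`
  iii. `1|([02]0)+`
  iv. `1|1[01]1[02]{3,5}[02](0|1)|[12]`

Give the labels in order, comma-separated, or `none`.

ii

i → no match
ii → match
iii → no match
iv → no match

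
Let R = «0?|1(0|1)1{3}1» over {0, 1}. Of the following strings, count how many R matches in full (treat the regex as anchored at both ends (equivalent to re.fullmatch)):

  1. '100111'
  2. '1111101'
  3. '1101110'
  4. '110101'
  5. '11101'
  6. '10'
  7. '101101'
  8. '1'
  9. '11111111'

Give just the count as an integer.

1 → no match
2 → no match
3 → no match
4 → no match
5 → no match
6 → no match
7 → no match
8 → no match
9 → no match
Total matched: 0

0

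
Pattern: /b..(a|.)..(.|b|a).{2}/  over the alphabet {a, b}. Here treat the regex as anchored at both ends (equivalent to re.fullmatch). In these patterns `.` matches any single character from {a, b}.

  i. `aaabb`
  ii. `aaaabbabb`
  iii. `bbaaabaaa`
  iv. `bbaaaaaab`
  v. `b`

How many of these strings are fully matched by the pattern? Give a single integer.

2

i → no match — must start with `b`
ii → no match — must start with `b`
iii → match
iv → match
v → no match
Total matched: 2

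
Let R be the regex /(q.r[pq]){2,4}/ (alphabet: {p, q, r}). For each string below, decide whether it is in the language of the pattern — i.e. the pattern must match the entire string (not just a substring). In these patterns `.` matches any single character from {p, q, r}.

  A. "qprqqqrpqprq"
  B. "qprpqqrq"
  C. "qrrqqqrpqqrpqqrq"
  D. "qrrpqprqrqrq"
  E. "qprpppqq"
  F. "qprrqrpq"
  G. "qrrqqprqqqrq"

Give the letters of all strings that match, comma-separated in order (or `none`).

A → match
B → match
C → match
D → no match
E → no match
F → no match
G → match

A, B, C, G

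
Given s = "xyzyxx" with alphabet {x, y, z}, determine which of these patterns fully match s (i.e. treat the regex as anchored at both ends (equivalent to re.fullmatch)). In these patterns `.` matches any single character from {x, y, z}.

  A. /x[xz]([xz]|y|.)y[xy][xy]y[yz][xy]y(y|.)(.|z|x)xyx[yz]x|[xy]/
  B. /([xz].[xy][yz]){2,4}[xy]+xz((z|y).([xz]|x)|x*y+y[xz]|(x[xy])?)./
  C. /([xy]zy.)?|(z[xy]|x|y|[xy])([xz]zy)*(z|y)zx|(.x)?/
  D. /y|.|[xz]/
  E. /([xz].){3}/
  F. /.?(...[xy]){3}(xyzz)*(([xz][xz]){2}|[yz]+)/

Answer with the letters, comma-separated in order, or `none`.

A → no match
B → no match
C → no match
D → no match
E → match
F → no match

E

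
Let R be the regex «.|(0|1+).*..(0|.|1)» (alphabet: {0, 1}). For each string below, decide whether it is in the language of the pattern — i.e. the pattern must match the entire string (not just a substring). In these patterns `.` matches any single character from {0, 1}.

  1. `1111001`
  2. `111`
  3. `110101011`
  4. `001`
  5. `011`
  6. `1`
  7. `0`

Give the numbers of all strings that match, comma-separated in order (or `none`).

1, 3, 6, 7

1 → match
2 → no match
3 → match
4 → no match
5 → no match
6 → match
7 → match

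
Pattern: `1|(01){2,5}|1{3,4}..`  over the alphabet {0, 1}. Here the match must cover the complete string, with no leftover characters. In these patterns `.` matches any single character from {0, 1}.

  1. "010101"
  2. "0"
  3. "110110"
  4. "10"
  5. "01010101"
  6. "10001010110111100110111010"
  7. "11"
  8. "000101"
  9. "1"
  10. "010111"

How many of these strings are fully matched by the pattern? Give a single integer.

3

1 → match
2 → no match
3 → no match
4 → no match
5 → match
6 → no match
7 → no match
8 → no match
9 → match
10 → no match
Total matched: 3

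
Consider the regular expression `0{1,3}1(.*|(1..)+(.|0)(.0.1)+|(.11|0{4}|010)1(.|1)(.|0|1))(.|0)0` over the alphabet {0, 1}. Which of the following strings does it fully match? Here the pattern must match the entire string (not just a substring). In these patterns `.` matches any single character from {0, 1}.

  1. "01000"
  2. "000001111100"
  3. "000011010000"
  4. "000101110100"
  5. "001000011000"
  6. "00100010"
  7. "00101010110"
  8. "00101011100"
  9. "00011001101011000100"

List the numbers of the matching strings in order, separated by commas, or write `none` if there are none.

1, 4, 5, 6, 7, 8, 9

1 → match
2 → no match
3 → no match
4 → match
5 → match
6 → match
7 → match
8 → match
9 → match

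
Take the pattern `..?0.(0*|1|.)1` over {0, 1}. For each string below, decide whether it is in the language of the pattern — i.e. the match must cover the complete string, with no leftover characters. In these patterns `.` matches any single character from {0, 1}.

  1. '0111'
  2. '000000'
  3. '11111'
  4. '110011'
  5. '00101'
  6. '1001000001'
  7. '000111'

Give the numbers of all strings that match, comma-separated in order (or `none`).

4, 5, 6, 7

1 → no match
2 → no match — must end with '1'
3 → no match
4 → match
5 → match
6 → match
7 → match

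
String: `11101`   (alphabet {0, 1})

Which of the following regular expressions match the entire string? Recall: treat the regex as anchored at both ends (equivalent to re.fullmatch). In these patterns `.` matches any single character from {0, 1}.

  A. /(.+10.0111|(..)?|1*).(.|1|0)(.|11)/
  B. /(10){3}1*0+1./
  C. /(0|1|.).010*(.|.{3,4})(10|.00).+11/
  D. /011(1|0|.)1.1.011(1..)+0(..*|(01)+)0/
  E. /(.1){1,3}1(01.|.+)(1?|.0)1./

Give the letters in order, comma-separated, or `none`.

A → match
B → no match — must start with `10`
C → no match — must end with `11`
D → no match — must start with `011`
E → no match

A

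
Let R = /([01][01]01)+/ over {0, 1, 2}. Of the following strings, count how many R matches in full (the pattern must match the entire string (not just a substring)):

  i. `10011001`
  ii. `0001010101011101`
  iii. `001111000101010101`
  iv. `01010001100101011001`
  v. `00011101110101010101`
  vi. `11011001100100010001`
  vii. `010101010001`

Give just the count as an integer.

i → match
ii → match
iii → no match
iv → match
v → match
vi → match
vii → match
Total matched: 6

6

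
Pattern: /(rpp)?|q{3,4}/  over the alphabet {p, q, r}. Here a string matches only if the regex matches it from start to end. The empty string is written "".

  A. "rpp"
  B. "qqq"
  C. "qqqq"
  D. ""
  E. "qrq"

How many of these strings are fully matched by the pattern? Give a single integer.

A. "rpp" → match
B. "qqq" → match
C. "qqqq" → match
D. "" → match
E. "qrq" → no match
Total matched: 4

4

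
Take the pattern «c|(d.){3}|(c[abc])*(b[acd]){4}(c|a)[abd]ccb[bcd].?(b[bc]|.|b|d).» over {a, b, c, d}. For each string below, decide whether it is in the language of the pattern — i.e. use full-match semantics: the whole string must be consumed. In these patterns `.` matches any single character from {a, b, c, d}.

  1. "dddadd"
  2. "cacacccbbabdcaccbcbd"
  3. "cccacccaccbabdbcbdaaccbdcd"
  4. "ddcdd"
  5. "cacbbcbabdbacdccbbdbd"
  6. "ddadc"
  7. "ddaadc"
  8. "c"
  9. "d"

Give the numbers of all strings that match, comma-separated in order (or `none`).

1, 3, 5, 8

1. "dddadd" → match
2 → no match
3 → match
4. "ddcdd" → no match
5 → match
6. "ddadc" → no match
7. "ddaadc" → no match
8. "c" → match
9. "d" → no match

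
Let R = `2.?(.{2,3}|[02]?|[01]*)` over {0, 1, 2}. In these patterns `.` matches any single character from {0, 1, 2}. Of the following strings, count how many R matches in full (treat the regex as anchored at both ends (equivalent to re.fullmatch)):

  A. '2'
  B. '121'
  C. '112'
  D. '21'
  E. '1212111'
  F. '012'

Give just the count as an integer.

2

A → match
B → no match — must start with '2'
C → no match — must start with '2'
D → match
E → no match — must start with '2'
F → no match — must start with '2'
Total matched: 2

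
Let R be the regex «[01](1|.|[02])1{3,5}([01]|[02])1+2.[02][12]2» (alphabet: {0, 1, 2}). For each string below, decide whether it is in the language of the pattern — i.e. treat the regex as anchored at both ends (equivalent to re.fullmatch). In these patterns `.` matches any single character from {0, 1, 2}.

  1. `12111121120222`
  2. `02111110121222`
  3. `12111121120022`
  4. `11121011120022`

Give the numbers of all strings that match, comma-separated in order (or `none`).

1 → match
2 → match
3 → match
4 → no match

1, 2, 3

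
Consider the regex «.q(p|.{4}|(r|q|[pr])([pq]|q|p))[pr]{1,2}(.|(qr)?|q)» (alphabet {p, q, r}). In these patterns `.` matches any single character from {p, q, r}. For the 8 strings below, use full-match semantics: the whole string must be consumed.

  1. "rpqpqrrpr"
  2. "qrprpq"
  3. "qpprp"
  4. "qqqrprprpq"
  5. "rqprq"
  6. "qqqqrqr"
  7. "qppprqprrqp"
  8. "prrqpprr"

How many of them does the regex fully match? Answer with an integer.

2

1. "rpqpqrrpr" → no match
2. "qrprpq" → no match
3. "qpprp" → no match
4. "qqqrprprpq" → no match
5. "rqprq" → match
6. "qqqqrqr" → match
7. "qppprqprrqp" → no match
8. "prrqpprr" → no match
Total matched: 2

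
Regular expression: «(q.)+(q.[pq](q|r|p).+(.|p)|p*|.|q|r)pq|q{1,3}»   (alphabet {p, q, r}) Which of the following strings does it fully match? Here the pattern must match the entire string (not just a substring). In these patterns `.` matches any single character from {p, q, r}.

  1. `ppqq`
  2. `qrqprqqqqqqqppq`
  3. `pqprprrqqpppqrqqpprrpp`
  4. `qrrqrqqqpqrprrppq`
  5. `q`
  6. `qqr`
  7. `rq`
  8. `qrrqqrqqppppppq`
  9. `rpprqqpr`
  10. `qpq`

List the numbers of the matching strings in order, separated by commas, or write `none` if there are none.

5

1. `ppqq` → no match — must start with `q`
2 → no match
3 → no match — must start with `q`
4 → no match
5. `q` → match
6. `qqr` → no match
7. `rq` → no match — must start with `q`
8 → no match
9. `rpprqqpr` → no match — must start with `q`
10. `qpq` → no match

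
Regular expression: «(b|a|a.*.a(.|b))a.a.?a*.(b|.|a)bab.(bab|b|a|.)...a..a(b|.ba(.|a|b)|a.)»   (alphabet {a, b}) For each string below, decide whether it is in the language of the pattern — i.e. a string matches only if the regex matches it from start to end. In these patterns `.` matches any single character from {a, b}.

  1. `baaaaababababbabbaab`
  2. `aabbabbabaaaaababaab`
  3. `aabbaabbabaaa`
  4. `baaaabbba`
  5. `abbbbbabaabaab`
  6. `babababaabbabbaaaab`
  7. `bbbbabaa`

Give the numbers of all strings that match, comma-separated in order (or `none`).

1

1 → match
2 → no match
3 → no match
4 → no match
5 → no match
6 → no match
7 → no match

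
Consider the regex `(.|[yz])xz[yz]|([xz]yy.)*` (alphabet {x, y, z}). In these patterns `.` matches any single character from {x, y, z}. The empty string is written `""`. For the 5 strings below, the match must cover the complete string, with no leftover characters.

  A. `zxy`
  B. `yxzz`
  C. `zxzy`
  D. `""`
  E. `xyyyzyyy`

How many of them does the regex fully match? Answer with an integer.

4

A. `zxy` → no match
B. `yxzz` → match
C. `zxzy` → match
D. `""` → match
E. `xyyyzyyy` → match
Total matched: 4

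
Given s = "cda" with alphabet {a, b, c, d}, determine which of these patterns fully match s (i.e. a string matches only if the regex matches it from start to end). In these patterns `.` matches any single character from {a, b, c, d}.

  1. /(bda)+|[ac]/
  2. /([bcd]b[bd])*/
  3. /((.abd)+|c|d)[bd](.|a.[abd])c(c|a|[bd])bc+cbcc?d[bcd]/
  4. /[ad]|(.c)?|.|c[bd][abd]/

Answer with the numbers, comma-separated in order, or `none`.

4

1 → no match
2 → no match
3 → no match
4 → match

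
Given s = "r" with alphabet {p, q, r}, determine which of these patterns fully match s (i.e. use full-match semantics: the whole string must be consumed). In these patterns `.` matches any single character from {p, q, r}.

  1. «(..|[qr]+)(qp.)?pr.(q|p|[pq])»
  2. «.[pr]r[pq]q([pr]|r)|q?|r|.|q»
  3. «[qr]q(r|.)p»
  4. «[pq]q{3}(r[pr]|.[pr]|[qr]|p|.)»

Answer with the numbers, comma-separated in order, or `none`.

1 → no match
2 → match
3 → no match — must end with "p"
4 → no match

2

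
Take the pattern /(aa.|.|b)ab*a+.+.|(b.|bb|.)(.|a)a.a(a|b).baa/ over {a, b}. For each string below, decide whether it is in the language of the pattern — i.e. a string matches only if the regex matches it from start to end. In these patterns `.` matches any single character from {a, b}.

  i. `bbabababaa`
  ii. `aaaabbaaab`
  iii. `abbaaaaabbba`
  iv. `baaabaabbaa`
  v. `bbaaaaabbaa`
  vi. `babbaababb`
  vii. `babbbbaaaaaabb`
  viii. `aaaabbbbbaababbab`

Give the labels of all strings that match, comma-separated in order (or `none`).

i, ii, iv, v, vi, vii, viii

i → match
ii → match
iii → no match
iv → match
v → match
vi → match
vii → match
viii → match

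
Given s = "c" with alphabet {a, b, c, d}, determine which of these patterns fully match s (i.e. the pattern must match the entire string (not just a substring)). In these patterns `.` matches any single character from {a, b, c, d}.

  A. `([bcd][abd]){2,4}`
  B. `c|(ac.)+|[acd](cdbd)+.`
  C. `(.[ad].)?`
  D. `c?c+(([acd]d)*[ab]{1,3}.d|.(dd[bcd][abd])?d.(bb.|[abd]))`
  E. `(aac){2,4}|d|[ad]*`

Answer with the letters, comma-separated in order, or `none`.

A → no match
B → match
C → no match
D → no match
E → no match

B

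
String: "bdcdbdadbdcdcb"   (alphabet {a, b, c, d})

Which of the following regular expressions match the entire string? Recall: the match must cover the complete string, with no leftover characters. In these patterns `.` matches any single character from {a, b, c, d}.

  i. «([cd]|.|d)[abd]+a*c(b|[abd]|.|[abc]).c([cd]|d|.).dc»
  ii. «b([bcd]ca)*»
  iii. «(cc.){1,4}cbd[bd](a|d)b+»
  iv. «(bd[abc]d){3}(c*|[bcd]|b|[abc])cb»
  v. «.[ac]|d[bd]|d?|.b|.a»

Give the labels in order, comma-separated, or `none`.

iv

i → no match — must end with "dc"
ii → no match
iii → no match — must start with "cc"
iv → match
v → no match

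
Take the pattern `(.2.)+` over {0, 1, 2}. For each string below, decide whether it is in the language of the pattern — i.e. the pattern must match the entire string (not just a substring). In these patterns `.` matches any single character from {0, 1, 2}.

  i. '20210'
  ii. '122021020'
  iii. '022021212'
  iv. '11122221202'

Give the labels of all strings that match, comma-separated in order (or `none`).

ii

i → no match
ii → match
iii → no match
iv → no match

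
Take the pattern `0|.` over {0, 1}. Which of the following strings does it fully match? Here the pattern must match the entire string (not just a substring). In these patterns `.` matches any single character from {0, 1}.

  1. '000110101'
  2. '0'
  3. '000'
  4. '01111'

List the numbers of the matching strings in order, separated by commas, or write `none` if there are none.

2

1 → no match
2 → match
3 → no match
4 → no match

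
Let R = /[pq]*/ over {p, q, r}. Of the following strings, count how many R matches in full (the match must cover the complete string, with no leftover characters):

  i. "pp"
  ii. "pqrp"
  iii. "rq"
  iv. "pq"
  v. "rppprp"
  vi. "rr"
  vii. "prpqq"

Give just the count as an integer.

2

i. "pp" → match
ii. "pqrp" → no match
iii. "rq" → no match
iv. "pq" → match
v. "rppprp" → no match
vi. "rr" → no match
vii. "prpqq" → no match
Total matched: 2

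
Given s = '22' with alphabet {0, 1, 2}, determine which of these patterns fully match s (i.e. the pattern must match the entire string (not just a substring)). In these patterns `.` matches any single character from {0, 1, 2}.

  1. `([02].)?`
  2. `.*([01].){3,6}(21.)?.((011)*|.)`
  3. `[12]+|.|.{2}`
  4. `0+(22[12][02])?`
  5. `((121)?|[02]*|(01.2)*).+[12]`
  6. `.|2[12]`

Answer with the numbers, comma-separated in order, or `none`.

1 → match
2 → no match
3 → match
4 → no match — must start with '0'
5 → match
6 → match

1, 3, 5, 6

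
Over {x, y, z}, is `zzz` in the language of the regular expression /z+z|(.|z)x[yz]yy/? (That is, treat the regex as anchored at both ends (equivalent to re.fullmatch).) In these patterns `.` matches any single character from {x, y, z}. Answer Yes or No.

Yes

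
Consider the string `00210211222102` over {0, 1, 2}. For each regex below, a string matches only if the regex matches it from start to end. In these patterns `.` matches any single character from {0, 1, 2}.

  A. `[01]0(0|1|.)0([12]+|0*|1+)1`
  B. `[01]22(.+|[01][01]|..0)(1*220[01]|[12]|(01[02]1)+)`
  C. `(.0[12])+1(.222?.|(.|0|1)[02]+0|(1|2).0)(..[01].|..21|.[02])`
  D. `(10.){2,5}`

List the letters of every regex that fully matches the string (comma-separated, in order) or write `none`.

C

A → no match — must end with `1`
B → no match
C → match
D → no match — must start with `10`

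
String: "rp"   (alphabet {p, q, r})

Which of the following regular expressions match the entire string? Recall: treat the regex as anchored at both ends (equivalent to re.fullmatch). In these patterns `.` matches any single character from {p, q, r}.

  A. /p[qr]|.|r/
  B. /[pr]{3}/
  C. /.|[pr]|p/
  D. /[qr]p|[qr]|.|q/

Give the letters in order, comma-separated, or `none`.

D

A → no match
B → no match
C → no match
D → match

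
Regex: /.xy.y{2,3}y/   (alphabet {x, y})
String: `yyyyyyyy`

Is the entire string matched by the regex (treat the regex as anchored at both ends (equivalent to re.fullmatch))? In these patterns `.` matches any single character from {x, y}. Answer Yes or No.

No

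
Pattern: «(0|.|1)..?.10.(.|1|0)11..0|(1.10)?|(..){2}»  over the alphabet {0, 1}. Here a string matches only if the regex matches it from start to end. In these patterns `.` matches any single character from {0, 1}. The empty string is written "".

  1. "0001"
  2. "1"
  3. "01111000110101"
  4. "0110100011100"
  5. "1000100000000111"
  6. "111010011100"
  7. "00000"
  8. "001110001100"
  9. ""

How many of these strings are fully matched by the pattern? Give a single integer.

3

1 → match
2 → no match
3 → no match
4 → match
5 → no match
6 → no match
7 → no match
8 → no match
9 → match
Total matched: 3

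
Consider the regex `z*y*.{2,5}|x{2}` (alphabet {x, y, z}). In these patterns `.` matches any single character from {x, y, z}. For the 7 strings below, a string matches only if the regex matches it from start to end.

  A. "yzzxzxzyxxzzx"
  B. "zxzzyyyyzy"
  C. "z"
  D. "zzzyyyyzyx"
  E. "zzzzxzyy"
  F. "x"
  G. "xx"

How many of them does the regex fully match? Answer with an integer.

A → no match
B → no match
C → no match
D → match
E → match
F → no match
G → match
Total matched: 3

3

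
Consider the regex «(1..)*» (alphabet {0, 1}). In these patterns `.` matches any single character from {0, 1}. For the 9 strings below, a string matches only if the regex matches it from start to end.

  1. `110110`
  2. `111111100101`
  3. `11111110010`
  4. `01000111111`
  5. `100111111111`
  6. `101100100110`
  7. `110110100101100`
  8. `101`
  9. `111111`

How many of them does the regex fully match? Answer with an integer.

7

1 → match
2 → match
3 → no match
4 → no match
5 → match
6 → match
7 → match
8 → match
9 → match
Total matched: 7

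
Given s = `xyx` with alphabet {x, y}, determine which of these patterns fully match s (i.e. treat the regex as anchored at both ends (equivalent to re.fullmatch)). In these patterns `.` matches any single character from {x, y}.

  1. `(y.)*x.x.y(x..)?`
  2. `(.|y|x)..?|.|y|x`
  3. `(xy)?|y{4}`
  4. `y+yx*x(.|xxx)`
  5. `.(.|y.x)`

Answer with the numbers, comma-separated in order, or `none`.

2

1 → no match
2 → match
3 → no match
4 → no match — must start with `y`
5 → no match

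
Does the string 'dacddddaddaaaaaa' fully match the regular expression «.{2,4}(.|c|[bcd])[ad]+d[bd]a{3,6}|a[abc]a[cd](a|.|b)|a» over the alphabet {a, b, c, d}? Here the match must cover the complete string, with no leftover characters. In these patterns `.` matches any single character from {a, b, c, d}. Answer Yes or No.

Yes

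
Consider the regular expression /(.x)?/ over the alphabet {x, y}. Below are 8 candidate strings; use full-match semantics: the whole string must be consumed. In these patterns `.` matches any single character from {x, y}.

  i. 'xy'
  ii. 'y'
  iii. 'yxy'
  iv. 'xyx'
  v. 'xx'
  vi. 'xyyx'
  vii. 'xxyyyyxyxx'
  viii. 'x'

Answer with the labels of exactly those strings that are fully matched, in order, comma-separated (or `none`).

v

i → no match
ii → no match
iii → no match
iv → no match
v → match
vi → no match
vii → no match
viii → no match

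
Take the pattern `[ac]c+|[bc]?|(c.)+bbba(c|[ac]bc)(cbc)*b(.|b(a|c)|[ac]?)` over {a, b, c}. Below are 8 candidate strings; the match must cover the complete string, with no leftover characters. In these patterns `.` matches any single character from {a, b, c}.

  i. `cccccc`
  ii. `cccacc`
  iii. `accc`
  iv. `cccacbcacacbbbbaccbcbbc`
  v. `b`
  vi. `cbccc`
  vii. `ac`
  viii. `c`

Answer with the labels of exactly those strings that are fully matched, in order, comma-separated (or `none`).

i → match
ii → no match
iii → match
iv → match
v → match
vi → no match
vii → match
viii → match

i, iii, iv, v, vii, viii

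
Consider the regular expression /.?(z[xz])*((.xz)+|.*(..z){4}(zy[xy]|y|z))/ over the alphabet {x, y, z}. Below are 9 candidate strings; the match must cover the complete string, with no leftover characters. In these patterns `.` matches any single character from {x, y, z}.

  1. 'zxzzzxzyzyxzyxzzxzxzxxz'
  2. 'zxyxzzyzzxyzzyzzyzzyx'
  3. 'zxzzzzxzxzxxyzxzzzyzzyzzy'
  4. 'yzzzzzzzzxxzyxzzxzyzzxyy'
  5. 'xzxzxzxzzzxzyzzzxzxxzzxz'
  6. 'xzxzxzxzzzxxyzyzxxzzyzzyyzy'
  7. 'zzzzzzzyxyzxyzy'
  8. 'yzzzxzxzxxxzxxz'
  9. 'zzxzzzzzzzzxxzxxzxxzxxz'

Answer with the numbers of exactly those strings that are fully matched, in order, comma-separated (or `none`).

1 → no match
2 → match
3 → no match
4 → no match
5 → no match
6 → no match
7 → no match
8 → match
9 → match

2, 8, 9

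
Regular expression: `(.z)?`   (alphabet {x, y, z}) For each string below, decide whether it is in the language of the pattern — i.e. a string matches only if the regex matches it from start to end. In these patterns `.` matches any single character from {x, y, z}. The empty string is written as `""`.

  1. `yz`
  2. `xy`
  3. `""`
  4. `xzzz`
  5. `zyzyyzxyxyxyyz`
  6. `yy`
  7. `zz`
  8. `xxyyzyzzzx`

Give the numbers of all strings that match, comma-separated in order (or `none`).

1, 3, 7

1 → match
2 → no match
3 → match
4 → no match
5 → no match
6 → no match
7 → match
8 → no match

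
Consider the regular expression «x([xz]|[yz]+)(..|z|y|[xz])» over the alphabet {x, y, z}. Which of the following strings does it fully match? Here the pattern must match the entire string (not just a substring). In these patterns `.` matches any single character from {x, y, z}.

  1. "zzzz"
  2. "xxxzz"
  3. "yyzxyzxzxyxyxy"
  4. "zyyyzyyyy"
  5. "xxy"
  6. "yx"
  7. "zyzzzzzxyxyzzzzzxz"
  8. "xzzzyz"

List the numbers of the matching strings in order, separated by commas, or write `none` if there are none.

5, 8

1 → no match — must start with "x"
2 → no match
3 → no match — must start with "x"
4 → no match — must start with "x"
5 → match
6 → no match — must start with "x"
7 → no match — must start with "x"
8 → match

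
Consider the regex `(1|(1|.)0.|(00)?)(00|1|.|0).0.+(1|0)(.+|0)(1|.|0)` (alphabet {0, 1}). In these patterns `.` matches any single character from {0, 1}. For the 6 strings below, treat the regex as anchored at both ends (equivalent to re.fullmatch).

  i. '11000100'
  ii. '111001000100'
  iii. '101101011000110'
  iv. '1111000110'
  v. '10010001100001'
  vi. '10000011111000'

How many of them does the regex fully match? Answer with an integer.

i → match
ii → match
iii → no match
iv → no match
v → match
vi → match
Total matched: 4

4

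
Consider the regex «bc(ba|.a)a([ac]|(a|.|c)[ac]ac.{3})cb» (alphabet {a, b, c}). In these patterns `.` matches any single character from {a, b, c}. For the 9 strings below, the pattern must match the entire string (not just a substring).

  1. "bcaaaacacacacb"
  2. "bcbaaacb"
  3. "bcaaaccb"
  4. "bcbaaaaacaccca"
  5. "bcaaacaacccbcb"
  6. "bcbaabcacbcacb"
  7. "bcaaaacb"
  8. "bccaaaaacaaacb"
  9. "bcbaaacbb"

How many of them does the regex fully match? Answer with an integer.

7

1 → match
2. "bcbaaacb" → match
3. "bcaaaccb" → match
4 → no match — must end with "cb"
5 → match
6 → match
7. "bcaaaacb" → match
8 → match
9. "bcbaaacbb" → no match — must end with "cb"
Total matched: 7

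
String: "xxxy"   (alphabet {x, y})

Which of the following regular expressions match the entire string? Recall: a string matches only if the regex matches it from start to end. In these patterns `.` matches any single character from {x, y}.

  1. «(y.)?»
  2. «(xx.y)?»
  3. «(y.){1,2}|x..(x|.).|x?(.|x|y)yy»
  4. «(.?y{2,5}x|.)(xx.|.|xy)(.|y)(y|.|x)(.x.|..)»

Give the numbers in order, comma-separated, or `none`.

2

1 → no match
2 → match
3 → no match
4 → no match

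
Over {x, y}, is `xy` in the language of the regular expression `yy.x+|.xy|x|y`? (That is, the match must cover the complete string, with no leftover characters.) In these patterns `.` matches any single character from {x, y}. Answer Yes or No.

No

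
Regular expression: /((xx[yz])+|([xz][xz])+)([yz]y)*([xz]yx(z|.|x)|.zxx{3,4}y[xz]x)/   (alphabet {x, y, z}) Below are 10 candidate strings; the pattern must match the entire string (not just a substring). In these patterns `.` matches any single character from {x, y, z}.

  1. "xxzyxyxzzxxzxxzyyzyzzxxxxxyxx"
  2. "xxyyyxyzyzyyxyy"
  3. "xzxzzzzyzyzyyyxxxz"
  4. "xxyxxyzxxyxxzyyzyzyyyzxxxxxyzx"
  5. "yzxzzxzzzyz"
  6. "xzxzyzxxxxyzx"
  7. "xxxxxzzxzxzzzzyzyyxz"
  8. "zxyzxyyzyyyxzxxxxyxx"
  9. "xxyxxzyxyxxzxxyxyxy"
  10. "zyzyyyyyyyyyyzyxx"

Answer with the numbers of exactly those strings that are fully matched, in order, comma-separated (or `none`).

1 → no match
2 → no match
3 → no match
4 → no match
5 → no match
6 → match
7 → no match
8 → no match
9 → no match
10 → no match

6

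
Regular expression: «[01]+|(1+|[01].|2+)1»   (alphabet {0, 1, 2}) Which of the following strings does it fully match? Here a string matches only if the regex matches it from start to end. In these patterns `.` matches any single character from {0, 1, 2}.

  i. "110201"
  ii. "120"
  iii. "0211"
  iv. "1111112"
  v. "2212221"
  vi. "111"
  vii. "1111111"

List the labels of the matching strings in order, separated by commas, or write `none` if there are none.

i → no match
ii → no match
iii → no match
iv → no match
v → no match
vi → match
vii → match

vi, vii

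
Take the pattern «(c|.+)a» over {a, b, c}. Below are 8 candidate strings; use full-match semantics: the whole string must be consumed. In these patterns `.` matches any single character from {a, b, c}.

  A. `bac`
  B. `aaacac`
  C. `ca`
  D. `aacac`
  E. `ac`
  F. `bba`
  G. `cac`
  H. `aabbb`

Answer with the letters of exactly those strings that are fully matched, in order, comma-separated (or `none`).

A. `bac` → no match — must end with `a`
B. `aaacac` → no match — must end with `a`
C. `ca` → match
D. `aacac` → no match — must end with `a`
E. `ac` → no match — must end with `a`
F. `bba` → match
G. `cac` → no match — must end with `a`
H. `aabbb` → no match — must end with `a`

C, F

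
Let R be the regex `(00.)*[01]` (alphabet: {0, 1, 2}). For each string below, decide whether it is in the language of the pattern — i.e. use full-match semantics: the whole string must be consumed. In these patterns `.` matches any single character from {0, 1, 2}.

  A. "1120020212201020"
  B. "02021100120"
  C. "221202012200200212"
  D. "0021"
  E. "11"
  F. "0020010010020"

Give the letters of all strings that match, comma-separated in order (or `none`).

A → no match
B → no match
C → no match
D → match
E → no match
F → match

D, F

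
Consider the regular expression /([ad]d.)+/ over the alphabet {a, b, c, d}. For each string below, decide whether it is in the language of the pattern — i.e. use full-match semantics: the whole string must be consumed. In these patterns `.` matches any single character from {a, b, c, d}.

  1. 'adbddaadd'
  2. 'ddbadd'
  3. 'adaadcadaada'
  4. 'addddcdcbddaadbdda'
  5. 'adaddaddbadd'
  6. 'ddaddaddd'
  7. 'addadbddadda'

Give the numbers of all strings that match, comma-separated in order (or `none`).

1 → match
2 → match
3 → match
4 → no match
5 → match
6 → match
7 → match

1, 2, 3, 5, 6, 7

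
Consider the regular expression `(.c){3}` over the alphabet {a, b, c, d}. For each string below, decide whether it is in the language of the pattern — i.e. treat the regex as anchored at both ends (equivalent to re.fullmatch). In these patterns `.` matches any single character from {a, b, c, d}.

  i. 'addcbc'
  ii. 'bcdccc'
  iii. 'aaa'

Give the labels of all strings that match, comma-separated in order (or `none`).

i → no match
ii → match
iii → no match — must end with 'c'

ii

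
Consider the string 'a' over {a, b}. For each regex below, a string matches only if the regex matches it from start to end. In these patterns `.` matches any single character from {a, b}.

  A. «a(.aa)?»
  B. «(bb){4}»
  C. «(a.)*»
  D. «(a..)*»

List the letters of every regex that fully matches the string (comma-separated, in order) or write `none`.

A → match
B → no match — must start with 'bb'
C → no match
D → no match

A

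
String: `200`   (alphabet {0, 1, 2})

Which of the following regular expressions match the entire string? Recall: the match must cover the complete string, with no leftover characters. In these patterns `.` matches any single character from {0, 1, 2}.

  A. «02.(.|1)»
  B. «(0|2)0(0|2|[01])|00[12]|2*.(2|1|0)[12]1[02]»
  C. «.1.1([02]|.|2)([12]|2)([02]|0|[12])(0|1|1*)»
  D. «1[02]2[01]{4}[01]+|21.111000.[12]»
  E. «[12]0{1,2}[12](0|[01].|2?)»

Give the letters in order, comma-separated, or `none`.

A → no match — must start with `02`
B → match
C → no match
D → no match
E → no match

B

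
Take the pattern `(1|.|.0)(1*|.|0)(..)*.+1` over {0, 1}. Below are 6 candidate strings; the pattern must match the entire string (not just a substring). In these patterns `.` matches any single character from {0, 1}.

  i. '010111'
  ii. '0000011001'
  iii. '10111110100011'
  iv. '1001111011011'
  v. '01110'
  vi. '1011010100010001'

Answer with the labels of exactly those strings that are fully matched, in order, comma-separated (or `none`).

i → match
ii → match
iii → match
iv → match
v → no match — must end with '1'
vi → match

i, ii, iii, iv, vi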